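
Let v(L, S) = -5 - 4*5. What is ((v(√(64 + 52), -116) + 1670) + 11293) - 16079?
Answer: -3141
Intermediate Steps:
v(L, S) = -25 (v(L, S) = -5 - 20 = -25)
((v(√(64 + 52), -116) + 1670) + 11293) - 16079 = ((-25 + 1670) + 11293) - 16079 = (1645 + 11293) - 16079 = 12938 - 16079 = -3141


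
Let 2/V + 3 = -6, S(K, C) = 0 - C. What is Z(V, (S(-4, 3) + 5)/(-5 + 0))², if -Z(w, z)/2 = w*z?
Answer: 64/2025 ≈ 0.031605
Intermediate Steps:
S(K, C) = -C
V = -2/9 (V = 2/(-3 - 6) = 2/(-9) = 2*(-⅑) = -2/9 ≈ -0.22222)
Z(w, z) = -2*w*z
Z(V, (S(-4, 3) + 5)/(-5 + 0))² = (-2*(-2/9)*(-1*3 + 5)/(-5 + 0))² = (-2*(-2/9)*(-3 + 5)/(-5))² = (-2*(-2/9)*2*(-⅕))² = (-2*(-2/9)*(-⅖))² = (-8/45)² = 64/2025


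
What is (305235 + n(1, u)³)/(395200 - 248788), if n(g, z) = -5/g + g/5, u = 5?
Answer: 4237839/2033500 ≈ 2.0840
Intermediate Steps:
n(g, z) = -5/g + g/5 (n(g, z) = -5/g + g*(⅕) = -5/g + g/5)
(305235 + n(1, u)³)/(395200 - 248788) = (305235 + (-5/1 + (⅕)*1)³)/(395200 - 248788) = (305235 + (-5*1 + ⅕)³)/146412 = (305235 + (-5 + ⅕)³)*(1/146412) = (305235 + (-24/5)³)*(1/146412) = (305235 - 13824/125)*(1/146412) = (38140551/125)*(1/146412) = 4237839/2033500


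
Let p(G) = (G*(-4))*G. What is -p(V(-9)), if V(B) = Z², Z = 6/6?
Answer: 4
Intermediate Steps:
Z = 1 (Z = 6*(⅙) = 1)
V(B) = 1 (V(B) = 1² = 1)
p(G) = -4*G² (p(G) = (-4*G)*G = -4*G²)
-p(V(-9)) = -(-4)*1² = -(-4) = -1*(-4) = 4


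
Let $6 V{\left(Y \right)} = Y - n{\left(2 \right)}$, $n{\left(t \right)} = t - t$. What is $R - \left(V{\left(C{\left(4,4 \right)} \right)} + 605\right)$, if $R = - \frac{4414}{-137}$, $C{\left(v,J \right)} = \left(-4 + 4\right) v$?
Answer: $- \frac{78471}{137} \approx -572.78$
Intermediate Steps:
$n{\left(t \right)} = 0$
$C{\left(v,J \right)} = 0$ ($C{\left(v,J \right)} = 0 v = 0$)
$V{\left(Y \right)} = \frac{Y}{6}$ ($V{\left(Y \right)} = \frac{Y - 0}{6} = \frac{Y + 0}{6} = \frac{Y}{6}$)
$R = \frac{4414}{137}$ ($R = \left(-4414\right) \left(- \frac{1}{137}\right) = \frac{4414}{137} \approx 32.219$)
$R - \left(V{\left(C{\left(4,4 \right)} \right)} + 605\right) = \frac{4414}{137} - \left(\frac{1}{6} \cdot 0 + 605\right) = \frac{4414}{137} - \left(0 + 605\right) = \frac{4414}{137} - 605 = - \frac{78471}{137}$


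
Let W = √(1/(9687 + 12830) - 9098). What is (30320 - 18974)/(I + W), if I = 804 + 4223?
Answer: 642143656407/284612932279 - 17019*I*√512536119645/284612932279 ≈ 2.2562 - 0.04281*I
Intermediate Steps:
W = 3*I*√512536119645/22517 (W = √(1/22517 - 9098) = √(-204859665/22517) = 3*I*√512536119645/22517 ≈ 95.383*I)
I = 5027
(30320 - 18974)/(I + W) = (30320 - 18974)/(5027 + 3*I*√512536119645/22517) = 11346/(5027 + 3*I*√512536119645/22517)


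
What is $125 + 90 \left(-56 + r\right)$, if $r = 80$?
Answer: $2285$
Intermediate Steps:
$125 + 90 \left(-56 + r\right) = 125 + 90 \left(-56 + 80\right) = 125 + 90 \cdot 24 = 125 + 2160 = 2285$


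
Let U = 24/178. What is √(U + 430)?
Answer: √3407098/89 ≈ 20.740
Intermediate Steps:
U = 12/89 (U = 24*(1/178) = 12/89 ≈ 0.13483)
√(U + 430) = √(12/89 + 430) = √(38282/89) = √3407098/89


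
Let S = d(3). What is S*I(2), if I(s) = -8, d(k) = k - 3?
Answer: 0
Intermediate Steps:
d(k) = -3 + k
S = 0 (S = -3 + 3 = 0)
S*I(2) = 0*(-8) = 0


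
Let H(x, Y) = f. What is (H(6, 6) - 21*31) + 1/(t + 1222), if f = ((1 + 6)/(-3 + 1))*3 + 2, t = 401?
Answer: -2140735/3246 ≈ -659.50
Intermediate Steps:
f = -17/2 (f = (7/(-2))*3 + 2 = (7*(-½))*3 + 2 = -7/2*3 + 2 = -21/2 + 2 = -17/2 ≈ -8.5000)
H(x, Y) = -17/2
(H(6, 6) - 21*31) + 1/(t + 1222) = (-17/2 - 21*31) + 1/(401 + 1222) = (-17/2 - 651) + 1/1623 = -1319/2 + 1/1623 = -2140735/3246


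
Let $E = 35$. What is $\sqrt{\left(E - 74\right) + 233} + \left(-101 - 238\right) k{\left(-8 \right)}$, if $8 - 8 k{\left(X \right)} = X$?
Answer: $-678 + \sqrt{194} \approx -664.07$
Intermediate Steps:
$k{\left(X \right)} = 1 - \frac{X}{8}$
$\sqrt{\left(E - 74\right) + 233} + \left(-101 - 238\right) k{\left(-8 \right)} = \sqrt{\left(35 - 74\right) + 233} + \left(-101 - 238\right) \left(1 - -1\right) = \sqrt{-39 + 233} + \left(-101 - 238\right) \left(1 + 1\right) = \sqrt{194} - 678 = -678 + \sqrt{194}$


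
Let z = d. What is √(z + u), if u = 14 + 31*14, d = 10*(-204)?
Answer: 2*I*√398 ≈ 39.9*I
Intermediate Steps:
d = -2040
u = 448 (u = 14 + 434 = 448)
z = -2040
√(z + u) = √(-2040 + 448) = √(-1592) = 2*I*√398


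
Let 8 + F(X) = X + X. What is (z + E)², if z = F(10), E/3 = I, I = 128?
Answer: 156816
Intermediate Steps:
E = 384 (E = 3*128 = 384)
F(X) = -8 + 2*X (F(X) = -8 + (X + X) = -8 + 2*X)
z = 12 (z = -8 + 2*10 = -8 + 20 = 12)
(z + E)² = (12 + 384)² = 396² = 156816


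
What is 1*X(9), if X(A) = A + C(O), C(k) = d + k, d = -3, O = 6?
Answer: 12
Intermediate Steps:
C(k) = -3 + k
X(A) = 3 + A (X(A) = A + (-3 + 6) = A + 3 = 3 + A)
1*X(9) = 1*(3 + 9) = 1*12 = 12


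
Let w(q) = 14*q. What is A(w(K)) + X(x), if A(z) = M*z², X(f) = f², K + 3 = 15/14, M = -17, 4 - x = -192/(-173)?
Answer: -370660097/29929 ≈ -12385.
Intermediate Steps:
x = 500/173 (x = 4 - (-192)/(-173) = 4 - (-192)*(-1)/173 = 4 - 1*192/173 = 4 - 192/173 = 500/173 ≈ 2.8902)
K = -27/14 (K = -3 + 15/14 = -27/14 ≈ -1.9286)
A(z) = -17*z²
A(w(K)) + X(x) = -17*(14*(-27/14))² + (500/173)² = -17*(-27)² + 250000/29929 = -17*729 + 250000/29929 = -12393 + 250000/29929 = -370660097/29929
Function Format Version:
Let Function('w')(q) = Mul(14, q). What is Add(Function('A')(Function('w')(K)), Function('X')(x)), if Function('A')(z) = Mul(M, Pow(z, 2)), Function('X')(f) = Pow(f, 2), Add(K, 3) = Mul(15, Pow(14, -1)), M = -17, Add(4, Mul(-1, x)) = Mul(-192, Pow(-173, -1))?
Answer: Rational(-370660097, 29929) ≈ -12385.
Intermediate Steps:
x = Rational(500, 173) (x = Add(4, Mul(-1, Mul(-192, Pow(-173, -1)))) = Add(4, Mul(-1, Mul(-192, Rational(-1, 173)))) = Add(4, Mul(-1, Rational(192, 173))) = Add(4, Rational(-192, 173)) = Rational(500, 173) ≈ 2.8902)
K = Rational(-27, 14) (K = Add(-3, Mul(15, Pow(14, -1))) = Add(-3, Mul(15, Rational(1, 14))) = Add(-3, Rational(15, 14)) = Rational(-27, 14) ≈ -1.9286)
Function('A')(z) = Mul(-17, Pow(z, 2))
Add(Function('A')(Function('w')(K)), Function('X')(x)) = Add(Mul(-17, Pow(Mul(14, Rational(-27, 14)), 2)), Pow(Rational(500, 173), 2)) = Add(Mul(-17, Pow(-27, 2)), Rational(250000, 29929)) = Add(Mul(-17, 729), Rational(250000, 29929)) = Add(-12393, Rational(250000, 29929)) = Rational(-370660097, 29929)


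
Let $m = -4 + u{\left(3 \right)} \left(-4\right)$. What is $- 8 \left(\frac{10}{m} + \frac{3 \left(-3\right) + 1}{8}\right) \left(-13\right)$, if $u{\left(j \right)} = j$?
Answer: $-169$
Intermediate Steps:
$m = -16$ ($m = -4 + 3 \left(-4\right) = -4 - 12 = -16$)
$- 8 \left(\frac{10}{m} + \frac{3 \left(-3\right) + 1}{8}\right) \left(-13\right) = - 8 \left(\frac{10}{-16} + \frac{3 \left(-3\right) + 1}{8}\right) \left(-13\right) = - 8 \left(10 \left(- \frac{1}{16}\right) + \left(-9 + 1\right) \frac{1}{8}\right) \left(-13\right) = - 8 \left(- \frac{5}{8} - 1\right) \left(-13\right) = \left(-8\right) \left(- \frac{13}{8}\right) \left(-13\right) = 13 \left(-13\right) = -169$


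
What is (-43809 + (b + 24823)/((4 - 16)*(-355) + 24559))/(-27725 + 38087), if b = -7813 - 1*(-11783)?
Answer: -631251389/149311239 ≈ -4.2278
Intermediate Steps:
b = 3970 (b = -7813 + 11783 = 3970)
(-43809 + (b + 24823)/((4 - 16)*(-355) + 24559))/(-27725 + 38087) = (-43809 + (3970 + 24823)/((4 - 16)*(-355) + 24559))/(-27725 + 38087) = (-43809 + 28793/(-12*(-355) + 24559))/10362 = (-43809 + 28793/(4260 + 24559))*(1/10362) = (-43809 + 28793/28819)*(1/10362) = -1262502778/28819*1/10362 = -631251389/149311239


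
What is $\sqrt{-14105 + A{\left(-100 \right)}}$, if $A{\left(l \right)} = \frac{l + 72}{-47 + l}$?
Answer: $\frac{i \sqrt{6220221}}{21} \approx 118.76 i$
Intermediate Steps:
$A{\left(l \right)} = \frac{72 + l}{-47 + l}$
$\sqrt{-14105 + A{\left(-100 \right)}} = \sqrt{-14105 + \frac{72 - 100}{-47 - 100}} = \sqrt{-14105 + \frac{1}{-147} \left(-28\right)} = \sqrt{-14105 - - \frac{4}{21}} = \sqrt{-14105 + \frac{4}{21}} = \sqrt{- \frac{296201}{21}} = \frac{i \sqrt{6220221}}{21}$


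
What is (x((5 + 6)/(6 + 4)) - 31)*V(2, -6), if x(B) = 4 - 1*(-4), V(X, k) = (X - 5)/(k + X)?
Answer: -69/4 ≈ -17.250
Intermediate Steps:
V(X, k) = (-5 + X)/(X + k)
x(B) = 8 (x(B) = 4 + 4 = 8)
(x((5 + 6)/(6 + 4)) - 31)*V(2, -6) = (8 - 31)*((-5 + 2)/(2 - 6)) = -23*(-3)/(-4) = -(-23)*(-3)/4 = -23*3/4 = -69/4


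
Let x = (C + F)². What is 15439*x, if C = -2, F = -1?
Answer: 138951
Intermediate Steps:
x = 9 (x = (-2 - 1)² = (-3)² = 9)
15439*x = 15439*9 = 138951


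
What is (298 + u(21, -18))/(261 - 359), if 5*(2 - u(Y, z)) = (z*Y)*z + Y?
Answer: 1065/98 ≈ 10.867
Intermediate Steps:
u(Y, z) = 2 - Y/5 - Y*z²/5 (u(Y, z) = 2 - ((z*Y)*z + Y)/5 = 2 - ((Y*z)*z + Y)/5 = 2 - (Y*z² + Y)/5 = 2 - (Y + Y*z²)/5 = 2 + (-Y/5 - Y*z²/5) = 2 - Y/5 - Y*z²/5)
(298 + u(21, -18))/(261 - 359) = (298 + (2 - ⅕*21 - ⅕*21*(-18)²))/(261 - 359) = (298 + (2 - 21/5 - ⅕*21*324))/(-98) = (298 + (2 - 21/5 - 6804/5))*(-1/98) = (298 - 1363)*(-1/98) = -1065*(-1/98) = 1065/98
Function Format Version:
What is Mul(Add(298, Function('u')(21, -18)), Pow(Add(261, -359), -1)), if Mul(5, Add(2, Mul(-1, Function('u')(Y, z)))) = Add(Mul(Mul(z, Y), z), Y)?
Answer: Rational(1065, 98) ≈ 10.867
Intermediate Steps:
Function('u')(Y, z) = Add(2, Mul(Rational(-1, 5), Y), Mul(Rational(-1, 5), Y, Pow(z, 2))) (Function('u')(Y, z) = Add(2, Mul(Rational(-1, 5), Add(Mul(Mul(z, Y), z), Y))) = Add(2, Mul(Rational(-1, 5), Add(Mul(Mul(Y, z), z), Y))) = Add(2, Mul(Rational(-1, 5), Add(Mul(Y, Pow(z, 2)), Y))) = Add(2, Mul(Rational(-1, 5), Add(Y, Mul(Y, Pow(z, 2))))) = Add(2, Add(Mul(Rational(-1, 5), Y), Mul(Rational(-1, 5), Y, Pow(z, 2)))) = Add(2, Mul(Rational(-1, 5), Y), Mul(Rational(-1, 5), Y, Pow(z, 2))))
Mul(Add(298, Function('u')(21, -18)), Pow(Add(261, -359), -1)) = Mul(Add(298, Add(2, Mul(Rational(-1, 5), 21), Mul(Rational(-1, 5), 21, Pow(-18, 2)))), Pow(Add(261, -359), -1)) = Mul(Add(298, Add(2, Rational(-21, 5), Mul(Rational(-1, 5), 21, 324))), Pow(-98, -1)) = Mul(Add(298, Add(2, Rational(-21, 5), Rational(-6804, 5))), Rational(-1, 98)) = Mul(Add(298, -1363), Rational(-1, 98)) = Mul(-1065, Rational(-1, 98)) = Rational(1065, 98)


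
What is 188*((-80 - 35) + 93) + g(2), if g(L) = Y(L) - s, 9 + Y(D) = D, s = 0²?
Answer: -4143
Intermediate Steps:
s = 0
Y(D) = -9 + D
g(L) = -9 + L (g(L) = (-9 + L) - 1*0 = (-9 + L) + 0 = -9 + L)
188*((-80 - 35) + 93) + g(2) = 188*((-80 - 35) + 93) + (-9 + 2) = 188*(-115 + 93) - 7 = 188*(-22) - 7 = -4136 - 7 = -4143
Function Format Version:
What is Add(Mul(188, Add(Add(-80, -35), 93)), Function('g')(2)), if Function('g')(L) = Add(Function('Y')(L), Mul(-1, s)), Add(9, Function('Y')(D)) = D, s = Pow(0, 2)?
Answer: -4143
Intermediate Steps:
s = 0
Function('Y')(D) = Add(-9, D)
Function('g')(L) = Add(-9, L) (Function('g')(L) = Add(Add(-9, L), Mul(-1, 0)) = Add(Add(-9, L), 0) = Add(-9, L))
Add(Mul(188, Add(Add(-80, -35), 93)), Function('g')(2)) = Add(Mul(188, Add(Add(-80, -35), 93)), Add(-9, 2)) = Add(Mul(188, Add(-115, 93)), -7) = Add(Mul(188, -22), -7) = Add(-4136, -7) = -4143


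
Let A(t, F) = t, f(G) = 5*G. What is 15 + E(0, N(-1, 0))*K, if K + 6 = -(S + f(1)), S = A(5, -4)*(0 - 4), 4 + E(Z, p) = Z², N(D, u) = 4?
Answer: -21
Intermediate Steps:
E(Z, p) = -4 + Z²
S = -20 (S = 5*(0 - 4) = 5*(-4) = -20)
K = 9 (K = -6 - (-20 + 5*1) = -6 - (-20 + 5) = -6 - 1*(-15) = -6 + 15 = 9)
15 + E(0, N(-1, 0))*K = 15 + (-4 + 0²)*9 = 15 + (-4 + 0)*9 = 15 - 4*9 = 15 - 36 = -21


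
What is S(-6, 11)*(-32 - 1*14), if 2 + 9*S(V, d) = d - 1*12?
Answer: 46/3 ≈ 15.333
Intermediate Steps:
S(V, d) = -14/9 + d/9 (S(V, d) = -2/9 + (d - 1*12)/9 = -2/9 + (d - 12)/9 = -2/9 + (-12 + d)/9 = -2/9 + (-4/3 + d/9) = -14/9 + d/9)
S(-6, 11)*(-32 - 1*14) = (-14/9 + (⅑)*11)*(-32 - 1*14) = (-14/9 + 11/9)*(-32 - 14) = -⅓*(-46) = 46/3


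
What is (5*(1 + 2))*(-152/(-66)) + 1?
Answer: 391/11 ≈ 35.545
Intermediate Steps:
(5*(1 + 2))*(-152/(-66)) + 1 = (5*3)*(-152*(-1/66)) + 1 = 15*(76/33) + 1 = 380/11 + 1 = 391/11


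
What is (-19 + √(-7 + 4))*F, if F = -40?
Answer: 760 - 40*I*√3 ≈ 760.0 - 69.282*I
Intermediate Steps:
(-19 + √(-7 + 4))*F = (-19 + √(-7 + 4))*(-40) = (-19 + √(-3))*(-40) = (-19 + I*√3)*(-40) = 760 - 40*I*√3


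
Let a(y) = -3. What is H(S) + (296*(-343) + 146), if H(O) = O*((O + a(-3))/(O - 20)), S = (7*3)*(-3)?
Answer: -8418864/83 ≈ -1.0143e+5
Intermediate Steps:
S = -63 (S = 21*(-3) = -63)
H(O) = O*(-3 + O)/(-20 + O) (H(O) = O*((O - 3)/(O - 20)) = O*((-3 + O)/(-20 + O)) = O*(-3 + O)/(-20 + O))
H(S) + (296*(-343) + 146) = -63*(-3 - 63)/(-20 - 63) + (296*(-343) + 146) = -63*(-66)/(-83) + (-101528 + 146) = -63*(-1/83)*(-66) - 101382 = -4158/83 - 101382 = -8418864/83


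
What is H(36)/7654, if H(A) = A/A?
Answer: 1/7654 ≈ 0.00013065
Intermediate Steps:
H(A) = 1
H(36)/7654 = 1/7654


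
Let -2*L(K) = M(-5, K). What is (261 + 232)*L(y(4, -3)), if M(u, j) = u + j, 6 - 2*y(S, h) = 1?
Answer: 2465/4 ≈ 616.25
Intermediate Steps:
y(S, h) = 5/2 (y(S, h) = 3 - 1/2*1 = 3 - 1/2 = 5/2)
M(u, j) = j + u
L(K) = 5/2 - K/2 (L(K) = -(K - 5)/2 = -(-5 + K)/2 = 5/2 - K/2)
(261 + 232)*L(y(4, -3)) = (261 + 232)*(5/2 - 1/2*5/2) = 493*(5/2 - 5/4) = 493*(5/4) = 2465/4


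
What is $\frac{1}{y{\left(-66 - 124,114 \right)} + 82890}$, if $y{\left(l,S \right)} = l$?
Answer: $\frac{1}{82700} \approx 1.2092 \cdot 10^{-5}$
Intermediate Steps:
$\frac{1}{y{\left(-66 - 124,114 \right)} + 82890} = \frac{1}{\left(-66 - 124\right) + 82890} = \frac{1}{-190 + 82890} = \frac{1}{82700}$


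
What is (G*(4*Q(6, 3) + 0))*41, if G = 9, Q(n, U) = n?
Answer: 8856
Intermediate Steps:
(G*(4*Q(6, 3) + 0))*41 = (9*(4*6 + 0))*41 = (9*(24 + 0))*41 = (9*24)*41 = 216*41 = 8856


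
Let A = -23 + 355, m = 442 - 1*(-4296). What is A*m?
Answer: 1573016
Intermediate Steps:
m = 4738 (m = 442 + 4296 = 4738)
A = 332
A*m = 332*4738 = 1573016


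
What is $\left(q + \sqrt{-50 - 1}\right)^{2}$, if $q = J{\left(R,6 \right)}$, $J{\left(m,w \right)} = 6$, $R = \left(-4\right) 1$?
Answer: $\left(6 + i \sqrt{51}\right)^{2} \approx -15.0 + 85.697 i$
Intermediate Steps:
$R = -4$
$q = 6$
$\left(q + \sqrt{-50 - 1}\right)^{2} = \left(6 + \sqrt{-50 - 1}\right)^{2} = \left(6 + \sqrt{-51}\right)^{2} = \left(6 + i \sqrt{51}\right)^{2}$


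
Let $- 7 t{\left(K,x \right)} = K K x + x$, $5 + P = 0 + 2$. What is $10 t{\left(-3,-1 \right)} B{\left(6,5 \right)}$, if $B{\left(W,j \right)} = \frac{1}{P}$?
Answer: $- \frac{100}{21} \approx -4.7619$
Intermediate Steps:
$P = -3$ ($P = -5 + \left(0 + 2\right) = -5 + 2 = -3$)
$B{\left(W,j \right)} = - \frac{1}{3}$ ($B{\left(W,j \right)} = \frac{1}{-3} = - \frac{1}{3}$)
$t{\left(K,x \right)} = - \frac{x}{7} - \frac{x K^{2}}{7}$ ($t{\left(K,x \right)} = - \frac{K K x + x}{7} = - \frac{K^{2} x + x}{7} = - \frac{x K^{2} + x}{7} = - \frac{x + x K^{2}}{7} = - \frac{x}{7} - \frac{x K^{2}}{7}$)
$10 t{\left(-3,-1 \right)} B{\left(6,5 \right)} = 10 \left(\left(- \frac{1}{7}\right) \left(-1\right) \left(1 + \left(-3\right)^{2}\right)\right) \left(- \frac{1}{3}\right) = 10 \left(\left(- \frac{1}{7}\right) \left(-1\right) \left(1 + 9\right)\right) \left(- \frac{1}{3}\right) = 10 \left(\left(- \frac{1}{7}\right) \left(-1\right) 10\right) \left(- \frac{1}{3}\right) = 10 \cdot \frac{10}{7} \left(- \frac{1}{3}\right) = \frac{100}{7} \left(- \frac{1}{3}\right) = - \frac{100}{21}$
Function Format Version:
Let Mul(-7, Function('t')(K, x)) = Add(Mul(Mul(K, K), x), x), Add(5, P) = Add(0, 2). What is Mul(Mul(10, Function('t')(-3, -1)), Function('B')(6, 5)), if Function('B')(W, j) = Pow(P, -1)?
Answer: Rational(-100, 21) ≈ -4.7619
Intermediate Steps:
P = -3 (P = Add(-5, Add(0, 2)) = Add(-5, 2) = -3)
Function('B')(W, j) = Rational(-1, 3) (Function('B')(W, j) = Pow(-3, -1) = Rational(-1, 3))
Function('t')(K, x) = Add(Mul(Rational(-1, 7), x), Mul(Rational(-1, 7), x, Pow(K, 2))) (Function('t')(K, x) = Mul(Rational(-1, 7), Add(Mul(Mul(K, K), x), x)) = Mul(Rational(-1, 7), Add(Mul(Pow(K, 2), x), x)) = Mul(Rational(-1, 7), Add(Mul(x, Pow(K, 2)), x)) = Mul(Rational(-1, 7), Add(x, Mul(x, Pow(K, 2)))) = Add(Mul(Rational(-1, 7), x), Mul(Rational(-1, 7), x, Pow(K, 2))))
Mul(Mul(10, Function('t')(-3, -1)), Function('B')(6, 5)) = Mul(Mul(10, Mul(Rational(-1, 7), -1, Add(1, Pow(-3, 2)))), Rational(-1, 3)) = Mul(Mul(10, Mul(Rational(-1, 7), -1, Add(1, 9))), Rational(-1, 3)) = Mul(Mul(10, Mul(Rational(-1, 7), -1, 10)), Rational(-1, 3)) = Mul(Mul(10, Rational(10, 7)), Rational(-1, 3)) = Mul(Rational(100, 7), Rational(-1, 3)) = Rational(-100, 21)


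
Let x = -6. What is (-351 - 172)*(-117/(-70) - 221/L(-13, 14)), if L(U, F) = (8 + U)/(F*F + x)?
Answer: -307511971/70 ≈ -4.3930e+6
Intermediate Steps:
L(U, F) = (8 + U)/(-6 + F**2) (L(U, F) = (8 + U)/(F*F - 6) = (8 + U)/(F**2 - 6) = (8 + U)/(-6 + F**2))
(-351 - 172)*(-117/(-70) - 221/L(-13, 14)) = (-351 - 172)*(-117/(-70) - 221*(-6 + 14**2)/(8 - 13)) = -523*(-117*(-1/70) - 221/(-5/(-6 + 196))) = -523*(117/70 - 221/(-5/190)) = -523*(117/70 - 221/((1/190)*(-5))) = -523*(117/70 - 221/(-1/38)) = -523*(117/70 - 221*(-38)) = -523*(117/70 + 8398) = -523*587977/70 = -307511971/70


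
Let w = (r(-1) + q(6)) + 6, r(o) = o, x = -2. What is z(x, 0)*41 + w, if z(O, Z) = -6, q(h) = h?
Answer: -235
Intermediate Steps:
w = 11 (w = (-1 + 6) + 6 = 5 + 6 = 11)
z(x, 0)*41 + w = -6*41 + 11 = -246 + 11 = -235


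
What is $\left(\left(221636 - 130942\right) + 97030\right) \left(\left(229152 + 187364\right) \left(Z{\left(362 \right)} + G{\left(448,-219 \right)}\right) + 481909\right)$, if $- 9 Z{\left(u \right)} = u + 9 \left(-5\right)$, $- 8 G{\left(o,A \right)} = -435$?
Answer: $\frac{14292202763086}{9} \approx 1.588 \cdot 10^{12}$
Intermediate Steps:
$G{\left(o,A \right)} = \frac{435}{8}$ ($G{\left(o,A \right)} = \left(- \frac{1}{8}\right) \left(-435\right) = \frac{435}{8}$)
$Z{\left(u \right)} = 5 - \frac{u}{9}$ ($Z{\left(u \right)} = - \frac{u + 9 \left(-5\right)}{9} = - \frac{u - 45}{9} = - \frac{-45 + u}{9} = 5 - \frac{u}{9}$)
$\left(\left(221636 - 130942\right) + 97030\right) \left(\left(229152 + 187364\right) \left(Z{\left(362 \right)} + G{\left(448,-219 \right)}\right) + 481909\right) = \left(\left(221636 - 130942\right) + 97030\right) \left(\left(229152 + 187364\right) \left(\left(5 - \frac{362}{9}\right) + \frac{435}{8}\right) + 481909\right) = \left(\left(221636 - 130942\right) + 97030\right) \left(416516 \left(\left(5 - \frac{362}{9}\right) + \frac{435}{8}\right) + 481909\right) = \left(90694 + 97030\right) \left(416516 \left(- \frac{317}{9} + \frac{435}{8}\right) + 481909\right) = 187724 \left(416516 \cdot \frac{1379}{72} + 481909\right) = 187724 \left(\frac{143593891}{18} + 481909\right) = 187724 \cdot \frac{152268253}{18} = \frac{14292202763086}{9}$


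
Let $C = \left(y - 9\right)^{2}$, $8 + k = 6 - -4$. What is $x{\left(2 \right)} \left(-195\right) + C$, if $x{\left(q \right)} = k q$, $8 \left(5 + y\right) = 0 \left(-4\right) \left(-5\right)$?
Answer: $-584$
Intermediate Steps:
$k = 2$ ($k = -8 + \left(6 - -4\right) = -8 + \left(6 + 4\right) = -8 + 10 = 2$)
$y = -5$ ($y = -5 + \frac{0 \left(-4\right) \left(-5\right)}{8} = -5 + \frac{0 \left(-5\right)}{8} = -5 + \frac{1}{8} \cdot 0 = -5 + 0 = -5$)
$x{\left(q \right)} = 2 q$
$C = 196$ ($C = \left(-5 - 9\right)^{2} = \left(-14\right)^{2} = 196$)
$x{\left(2 \right)} \left(-195\right) + C = 2 \cdot 2 \left(-195\right) + 196 = 4 \left(-195\right) + 196 = -780 + 196 = -584$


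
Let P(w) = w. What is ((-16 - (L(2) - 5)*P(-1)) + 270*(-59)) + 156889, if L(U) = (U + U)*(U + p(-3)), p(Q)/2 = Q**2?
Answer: 141018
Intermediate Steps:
p(Q) = 2*Q**2
L(U) = 2*U*(18 + U) (L(U) = (U + U)*(U + 2*(-3)**2) = (2*U)*(U + 2*9) = (2*U)*(U + 18) = (2*U)*(18 + U) = 2*U*(18 + U))
((-16 - (L(2) - 5)*P(-1)) + 270*(-59)) + 156889 = ((-16 - (2*2*(18 + 2) - 5)*(-1)) + 270*(-59)) + 156889 = ((-16 - (2*2*20 - 5)*(-1)) - 15930) + 156889 = ((-16 - (80 - 5)*(-1)) - 15930) + 156889 = ((-16 - 75*(-1)) - 15930) + 156889 = ((-16 - 1*(-75)) - 15930) + 156889 = ((-16 + 75) - 15930) + 156889 = (59 - 15930) + 156889 = -15871 + 156889 = 141018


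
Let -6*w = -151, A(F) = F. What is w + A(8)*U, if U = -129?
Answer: -6041/6 ≈ -1006.8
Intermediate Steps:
w = 151/6 (w = -1/6*(-151) = 151/6 ≈ 25.167)
w + A(8)*U = 151/6 + 8*(-129) = 151/6 - 1032 = -6041/6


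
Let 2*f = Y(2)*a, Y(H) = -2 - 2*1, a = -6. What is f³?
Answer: 1728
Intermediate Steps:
Y(H) = -4 (Y(H) = -2 - 2 = -4)
f = 12 (f = (-4*(-6))/2 = (½)*24 = 12)
f³ = 12³ = 1728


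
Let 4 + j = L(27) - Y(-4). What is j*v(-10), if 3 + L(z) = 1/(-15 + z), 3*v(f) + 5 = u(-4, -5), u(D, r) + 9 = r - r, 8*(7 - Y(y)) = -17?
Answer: 2695/36 ≈ 74.861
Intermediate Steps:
Y(y) = 73/8 (Y(y) = 7 - 1/8*(-17) = 7 + 17/8 = 73/8)
u(D, r) = -9 (u(D, r) = -9 + (r - r) = -9 + 0 = -9)
v(f) = -14/3 (v(f) = -5/3 + (1/3)*(-9) = -5/3 - 3 = -14/3)
L(z) = -3 + 1/(-15 + z)
j = -385/24 (j = -4 + ((46 - 3*27)/(-15 + 27) - 1*73/8) = -4 + ((46 - 81)/12 - 73/8) = -4 + ((1/12)*(-35) - 73/8) = -4 + (-35/12 - 73/8) = -4 - 289/24 = -385/24 ≈ -16.042)
j*v(-10) = -385/24*(-14/3) = 2695/36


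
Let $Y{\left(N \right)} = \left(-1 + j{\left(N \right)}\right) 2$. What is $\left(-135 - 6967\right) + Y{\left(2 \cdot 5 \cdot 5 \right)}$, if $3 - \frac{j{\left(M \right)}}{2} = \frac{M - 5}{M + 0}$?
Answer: $- \frac{35478}{5} \approx -7095.6$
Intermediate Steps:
$j{\left(M \right)} = 6 - \frac{2 \left(-5 + M\right)}{M}$ ($j{\left(M \right)} = 6 - 2 \frac{M - 5}{M + 0} = 6 - 2 \frac{-5 + M}{M} = 6 - \frac{2 \left(-5 + M\right)}{M}$)
$Y{\left(N \right)} = 6 + \frac{20}{N}$ ($Y{\left(N \right)} = \left(-1 + \left(4 + \frac{10}{N}\right)\right) 2 = \left(3 + \frac{10}{N}\right) 2 = 6 + \frac{20}{N}$)
$\left(-135 - 6967\right) + Y{\left(2 \cdot 5 \cdot 5 \right)} = \left(-135 - 6967\right) + \left(6 + \frac{20}{2 \cdot 5 \cdot 5}\right) = -7102 + \left(6 + \frac{20}{10 \cdot 5}\right) = -7102 + \left(6 + \frac{20}{50}\right) = -7102 + \left(6 + 20 \cdot \frac{1}{50}\right) = -7102 + \left(6 + \frac{2}{5}\right) = -7102 + \frac{32}{5} = - \frac{35478}{5}$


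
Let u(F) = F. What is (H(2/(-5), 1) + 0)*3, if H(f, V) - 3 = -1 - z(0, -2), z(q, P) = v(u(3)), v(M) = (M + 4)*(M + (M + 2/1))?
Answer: -162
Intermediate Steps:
v(M) = (2 + 2*M)*(4 + M) (v(M) = (4 + M)*(M + (M + 2*1)) = (4 + M)*(M + (M + 2)) = (4 + M)*(M + (2 + M)) = (4 + M)*(2 + 2*M) = (2 + 2*M)*(4 + M))
z(q, P) = 56 (z(q, P) = 8 + 2*3**2 + 10*3 = 8 + 2*9 + 30 = 8 + 18 + 30 = 56)
H(f, V) = -54 (H(f, V) = 3 + (-1 - 1*56) = 3 + (-1 - 56) = 3 - 57 = -54)
(H(2/(-5), 1) + 0)*3 = (-54 + 0)*3 = -54*3 = -162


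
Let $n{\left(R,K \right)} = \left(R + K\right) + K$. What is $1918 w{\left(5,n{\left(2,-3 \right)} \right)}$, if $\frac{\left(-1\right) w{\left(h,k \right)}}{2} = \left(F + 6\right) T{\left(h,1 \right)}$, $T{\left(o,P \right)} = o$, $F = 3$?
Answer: $-172620$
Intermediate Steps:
$n{\left(R,K \right)} = R + 2 K$ ($n{\left(R,K \right)} = \left(K + R\right) + K = R + 2 K$)
$w{\left(h,k \right)} = - 18 h$ ($w{\left(h,k \right)} = - 2 \left(3 + 6\right) h = - 2 \cdot 9 h = - 18 h$)
$1918 w{\left(5,n{\left(2,-3 \right)} \right)} = 1918 \left(\left(-18\right) 5\right) = 1918 \left(-90\right) = -172620$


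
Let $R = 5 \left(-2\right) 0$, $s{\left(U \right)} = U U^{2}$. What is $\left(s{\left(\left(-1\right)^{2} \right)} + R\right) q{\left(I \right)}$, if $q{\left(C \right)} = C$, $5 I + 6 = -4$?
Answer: $-2$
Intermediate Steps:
$I = -2$ ($I = - \frac{6}{5} + \frac{1}{5} \left(-4\right) = - \frac{6}{5} - \frac{4}{5} = -2$)
$s{\left(U \right)} = U^{3}$
$R = 0$ ($R = \left(-10\right) 0 = 0$)
$\left(s{\left(\left(-1\right)^{2} \right)} + R\right) q{\left(I \right)} = \left(\left(\left(-1\right)^{2}\right)^{3} + 0\right) \left(-2\right) = \left(1^{3} + 0\right) \left(-2\right) = \left(1 + 0\right) \left(-2\right) = 1 \left(-2\right) = -2$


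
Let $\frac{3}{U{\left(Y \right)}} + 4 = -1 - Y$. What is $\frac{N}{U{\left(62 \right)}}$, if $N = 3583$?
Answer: $- \frac{240061}{3} \approx -80020.0$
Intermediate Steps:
$U{\left(Y \right)} = \frac{3}{-5 - Y}$ ($U{\left(Y \right)} = \frac{3}{-4 - \left(1 + Y\right)} = \frac{3}{-5 - Y}$)
$\frac{N}{U{\left(62 \right)}} = \frac{3583}{\left(-3\right) \frac{1}{5 + 62}} = \frac{3583}{\left(-3\right) \frac{1}{67}} = \frac{3583}{- \frac{3}{67}} = 3583 \left(- \frac{67}{3}\right) = - \frac{240061}{3}$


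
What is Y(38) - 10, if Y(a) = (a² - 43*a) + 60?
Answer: -140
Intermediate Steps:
Y(a) = 60 + a² - 43*a
Y(38) - 10 = (60 + 38² - 43*38) - 10 = (60 + 1444 - 1634) - 10 = -130 - 10 = -140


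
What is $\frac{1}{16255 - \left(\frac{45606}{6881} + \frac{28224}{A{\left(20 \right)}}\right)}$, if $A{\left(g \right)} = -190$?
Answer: $\frac{653695}{10718584327} \approx 6.0987 \cdot 10^{-5}$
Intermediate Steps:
$\frac{1}{16255 - \left(\frac{45606}{6881} + \frac{28224}{A{\left(20 \right)}}\right)} = \frac{1}{16255 - \left(- \frac{14112}{95} + \frac{45606}{6881}\right)} = \frac{1}{16255 - - \frac{92772102}{653695}} = \frac{1}{16255 + \left(- \frac{45606}{6881} + \frac{14112}{95}\right)} = \frac{1}{16255 + \frac{92772102}{653695}} = \frac{1}{\frac{10718584327}{653695}} = \frac{653695}{10718584327}$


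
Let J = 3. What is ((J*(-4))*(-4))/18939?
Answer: 16/6313 ≈ 0.0025345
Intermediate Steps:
((J*(-4))*(-4))/18939 = ((3*(-4))*(-4))/18939 = (-12*(-4))/18939 = (1/18939)*48 = 16/6313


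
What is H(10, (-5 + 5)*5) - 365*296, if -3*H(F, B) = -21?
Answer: -108033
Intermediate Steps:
H(F, B) = 7 (H(F, B) = -⅓*(-21) = 7)
H(10, (-5 + 5)*5) - 365*296 = 7 - 365*296 = 7 - 108040 = -108033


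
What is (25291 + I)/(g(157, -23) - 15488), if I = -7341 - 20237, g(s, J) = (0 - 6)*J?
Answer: 2287/15350 ≈ 0.14899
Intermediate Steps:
g(s, J) = -6*J
I = -27578
(25291 + I)/(g(157, -23) - 15488) = (25291 - 27578)/(-6*(-23) - 15488) = -2287/(138 - 15488) = -2287/(-15350) = -2287*(-1/15350) = 2287/15350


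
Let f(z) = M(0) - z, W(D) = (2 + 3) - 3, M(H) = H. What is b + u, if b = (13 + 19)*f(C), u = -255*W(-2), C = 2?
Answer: -574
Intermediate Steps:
W(D) = 2 (W(D) = 5 - 3 = 2)
f(z) = -z (f(z) = 0 - z = -z)
u = -510 (u = -255*2 = -510)
b = -64 (b = (13 + 19)*(-1*2) = 32*(-2) = -64)
b + u = -64 - 510 = -574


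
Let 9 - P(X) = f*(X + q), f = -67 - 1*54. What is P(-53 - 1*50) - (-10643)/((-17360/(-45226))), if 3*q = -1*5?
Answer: 392456917/26040 ≈ 15071.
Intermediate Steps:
q = -5/3 (q = (-1*5)/3 = (⅓)*(-5) = -5/3 ≈ -1.6667)
f = -121 (f = -67 - 54 = -121)
P(X) = -578/3 + 121*X (P(X) = 9 - (-121)*(X - 5/3) = 9 - (-121)*(-5/3 + X) = 9 - (605/3 - 121*X) = 9 + (-605/3 + 121*X) = -578/3 + 121*X)
P(-53 - 1*50) - (-10643)/((-17360/(-45226))) = (-578/3 + 121*(-53 - 1*50)) - (-10643)/((-17360/(-45226))) = (-578/3 + 121*(-53 - 50)) - (-10643)/((-17360*(-1/45226))) = (-578/3 + 121*(-103)) - (-10643)/8680/22613 = (-578/3 - 12463) - (-10643)*22613/8680 = -37967/3 - 1*(-240670159/8680) = -37967/3 + 240670159/8680 = 392456917/26040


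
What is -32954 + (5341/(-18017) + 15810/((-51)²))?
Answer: -30275030239/918867 ≈ -32948.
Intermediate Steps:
-32954 + (5341/(-18017) + 15810/((-51)²)) = -32954 + (5341*(-1/18017) + 15810/2601) = -32954 + (-5341/18017 + 15810*(1/2601)) = -32954 + (-5341/18017 + 310/51) = -32954 + 5312879/918867 = -30275030239/918867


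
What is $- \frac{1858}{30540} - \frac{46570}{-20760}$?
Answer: $\frac{11530631}{5283420} \approx 2.1824$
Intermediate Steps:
$- \frac{1858}{30540} - \frac{46570}{-20760} = \left(-1858\right) \frac{1}{30540} - - \frac{4657}{2076} = - \frac{929}{15270} + \frac{4657}{2076} = \frac{11530631}{5283420}$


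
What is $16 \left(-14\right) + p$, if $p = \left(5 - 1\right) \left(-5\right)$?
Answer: $-244$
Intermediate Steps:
$p = -20$ ($p = 4 \left(-5\right) = -20$)
$16 \left(-14\right) + p = 16 \left(-14\right) - 20 = -224 - 20 = -244$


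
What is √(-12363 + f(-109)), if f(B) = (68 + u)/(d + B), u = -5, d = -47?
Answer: 9*I*√103181/26 ≈ 111.19*I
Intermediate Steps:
f(B) = 63/(-47 + B) (f(B) = (68 - 5)/(-47 + B) = 63/(-47 + B))
√(-12363 + f(-109)) = √(-12363 + 63/(-47 - 109)) = √(-12363 + 63/(-156)) = √(-12363 + 63*(-1/156)) = √(-12363 - 21/52) = √(-642897/52) = 9*I*√103181/26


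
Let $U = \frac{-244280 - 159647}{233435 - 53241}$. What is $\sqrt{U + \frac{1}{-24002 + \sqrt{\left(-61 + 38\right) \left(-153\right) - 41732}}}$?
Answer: $\frac{\sqrt{180194} \sqrt{\frac{9695236048 - 403927 i \sqrt{38213}}{-24002 + i \sqrt{38213}}}}{180194} \approx 1.1331 \cdot 10^{-7} - 1.4972 i$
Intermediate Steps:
$U = - \frac{403927}{180194} \approx -2.2416$
$\sqrt{U + \frac{1}{-24002 + \sqrt{\left(-61 + 38\right) \left(-153\right) - 41732}}} = \sqrt{- \frac{403927}{180194} + \frac{1}{-24002 + \sqrt{\left(-61 + 38\right) \left(-153\right) - 41732}}} = \sqrt{- \frac{403927}{180194} + \frac{1}{-24002 + \sqrt{\left(-23\right) \left(-153\right) - 41732}}} = \sqrt{- \frac{403927}{180194} + \frac{1}{-24002 + \sqrt{3519 - 41732}}} = \sqrt{- \frac{403927}{180194} + \frac{1}{-24002 + \sqrt{-38213}}} = \sqrt{- \frac{403927}{180194} + \frac{1}{-24002 + i \sqrt{38213}}}$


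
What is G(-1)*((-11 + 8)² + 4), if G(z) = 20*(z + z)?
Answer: -520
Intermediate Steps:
G(z) = 40*z (G(z) = 20*(2*z) = 40*z)
G(-1)*((-11 + 8)² + 4) = (40*(-1))*((-11 + 8)² + 4) = -40*((-3)² + 4) = -40*(9 + 4) = -40*13 = -520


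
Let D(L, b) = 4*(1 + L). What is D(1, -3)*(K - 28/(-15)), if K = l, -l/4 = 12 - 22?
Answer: 5024/15 ≈ 334.93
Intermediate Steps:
D(L, b) = 4 + 4*L
l = 40 (l = -4*(12 - 22) = -4*(-10) = 40)
K = 40
D(1, -3)*(K - 28/(-15)) = (4 + 4*1)*(40 - 28/(-15)) = (4 + 4)*(40 - 28*(-1/15)) = 8*(40 + 28/15) = 8*(628/15) = 5024/15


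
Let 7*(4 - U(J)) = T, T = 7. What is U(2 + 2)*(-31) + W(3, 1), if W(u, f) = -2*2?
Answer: -97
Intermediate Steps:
U(J) = 3 (U(J) = 4 - ⅐*7 = 4 - 1 = 3)
W(u, f) = -4
U(2 + 2)*(-31) + W(3, 1) = 3*(-31) - 4 = -93 - 4 = -97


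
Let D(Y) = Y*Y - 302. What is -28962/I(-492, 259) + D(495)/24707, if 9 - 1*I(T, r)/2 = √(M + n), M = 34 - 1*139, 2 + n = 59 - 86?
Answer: (-355579560*I + 244723*√134)/(24707*(√134 + 9*I)) ≈ -596.28 - 779.67*I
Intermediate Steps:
n = -29 (n = -2 + (59 - 86) = -2 - 27 = -29)
M = -105 (M = 34 - 139 = -105)
I(T, r) = 18 - 2*I*√134 (I(T, r) = 18 - 2*√(-105 - 29) = 18 - 2*I*√134)
D(Y) = -302 + Y² (D(Y) = Y² - 302 = -302 + Y²)
-28962/I(-492, 259) + D(495)/24707 = -28962/(18 - 2*I*√134) + (-302 + 495²)/24707 = -28962/(18 - 2*I*√134) + (-302 + 245025)*(1/24707) = -28962/(18 - 2*I*√134) + 244723*(1/24707) = -28962/(18 - 2*I*√134) + 244723/24707 = 244723/24707 - 28962/(18 - 2*I*√134)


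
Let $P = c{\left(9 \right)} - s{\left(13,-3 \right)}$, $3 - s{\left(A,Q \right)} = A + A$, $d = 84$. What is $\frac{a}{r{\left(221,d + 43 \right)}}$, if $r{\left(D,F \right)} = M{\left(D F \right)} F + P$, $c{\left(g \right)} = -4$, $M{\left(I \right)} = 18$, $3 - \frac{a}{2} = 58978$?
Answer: $- \frac{23590}{461} \approx -51.171$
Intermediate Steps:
$s{\left(A,Q \right)} = 3 - 2 A$ ($s{\left(A,Q \right)} = 3 - \left(A + A\right) = 3 - 2 A$)
$a = -117950$ ($a = 6 - 117956 = -117950$)
$P = 19$ ($P = -4 - \left(3 - 26\right) = -4 - -23 = -4 + 23 = 19$)
$r{\left(D,F \right)} = 19 + 18 F$ ($r{\left(D,F \right)} = 18 F + 19 = 19 + 18 F$)
$\frac{a}{r{\left(221,d + 43 \right)}} = - \frac{117950}{19 + 18 \left(84 + 43\right)} = - \frac{117950}{19 + 18 \cdot 127} = - \frac{117950}{19 + 2286} = - \frac{117950}{2305} = \left(-117950\right) \frac{1}{2305} = - \frac{23590}{461}$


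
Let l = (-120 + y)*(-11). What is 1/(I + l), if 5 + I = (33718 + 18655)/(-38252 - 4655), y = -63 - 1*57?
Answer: 42907/113007572 ≈ 0.00037968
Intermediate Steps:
y = -120 (y = -63 - 57 = -120)
l = 2640 (l = (-120 - 120)*(-11) = -240*(-11) = 2640)
I = -266908/42907 (I = -5 + (33718 + 18655)/(-38252 - 4655) = -5 + 52373/(-42907) = -5 + 52373*(-1/42907) = -5 - 52373/42907 = -266908/42907 ≈ -6.2206)
1/(I + l) = 1/(-266908/42907 + 2640) = 1/(113007572/42907) = 42907/113007572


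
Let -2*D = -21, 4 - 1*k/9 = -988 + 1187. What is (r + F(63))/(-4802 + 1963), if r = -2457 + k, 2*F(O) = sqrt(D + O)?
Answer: 4212/2839 - 7*sqrt(6)/11356 ≈ 1.4821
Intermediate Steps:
k = -1755 (k = 36 - 9*(-988 + 1187) = 36 - 9*199 = 36 - 1791 = -1755)
D = 21/2 (D = -1/2*(-21) = 21/2 ≈ 10.500)
F(O) = sqrt(21/2 + O)/2
r = -4212 (r = -2457 - 1755 = -4212)
(r + F(63))/(-4802 + 1963) = (-4212 + sqrt(42 + 4*63)/4)/(-4802 + 1963) = (-4212 + sqrt(42 + 252)/4)/(-2839) = (-4212 + sqrt(294)/4)*(-1/2839) = (-4212 + (7*sqrt(6))/4)*(-1/2839) = (-4212 + 7*sqrt(6)/4)*(-1/2839) = 4212/2839 - 7*sqrt(6)/11356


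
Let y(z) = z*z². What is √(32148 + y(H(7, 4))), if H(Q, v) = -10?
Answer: 2*√7787 ≈ 176.49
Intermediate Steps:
y(z) = z³
√(32148 + y(H(7, 4))) = √(32148 + (-10)³) = √(32148 - 1000) = √31148 = 2*√7787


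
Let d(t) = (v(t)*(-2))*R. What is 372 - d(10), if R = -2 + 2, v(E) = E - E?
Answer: 372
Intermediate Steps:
v(E) = 0
R = 0
d(t) = 0 (d(t) = (0*(-2))*0 = 0*0 = 0)
372 - d(10) = 372 - 1*0 = 372 + 0 = 372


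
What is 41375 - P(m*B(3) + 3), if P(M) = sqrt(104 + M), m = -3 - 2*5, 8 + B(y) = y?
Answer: 41375 - 2*sqrt(43) ≈ 41362.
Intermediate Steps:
B(y) = -8 + y
m = -13 (m = -3 - 10 = -13)
41375 - P(m*B(3) + 3) = 41375 - sqrt(104 + (-13*(-8 + 3) + 3)) = 41375 - sqrt(104 + (-13*(-5) + 3)) = 41375 - sqrt(104 + (65 + 3)) = 41375 - sqrt(104 + 68) = 41375 - sqrt(172) = 41375 - 2*sqrt(43)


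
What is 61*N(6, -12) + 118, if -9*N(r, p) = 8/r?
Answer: 2942/27 ≈ 108.96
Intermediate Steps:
N(r, p) = -8/(9*r)
61*N(6, -12) + 118 = 61*(-8/9/6) + 118 = 61*(-8/9*⅙) + 118 = 61*(-4/27) + 118 = -244/27 + 118 = 2942/27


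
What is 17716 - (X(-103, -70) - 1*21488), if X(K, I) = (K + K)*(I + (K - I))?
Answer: 17986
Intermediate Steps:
X(K, I) = 2*K**2 (X(K, I) = (2*K)*K = 2*K**2)
17716 - (X(-103, -70) - 1*21488) = 17716 - (2*(-103)**2 - 1*21488) = 17716 - (2*10609 - 21488) = 17716 - (21218 - 21488) = 17716 - 1*(-270) = 17716 + 270 = 17986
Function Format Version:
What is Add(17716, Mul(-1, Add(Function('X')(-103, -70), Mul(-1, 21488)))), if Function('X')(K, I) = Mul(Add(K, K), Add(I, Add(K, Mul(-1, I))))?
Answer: 17986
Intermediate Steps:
Function('X')(K, I) = Mul(2, Pow(K, 2)) (Function('X')(K, I) = Mul(Mul(2, K), K) = Mul(2, Pow(K, 2)))
Add(17716, Mul(-1, Add(Function('X')(-103, -70), Mul(-1, 21488)))) = Add(17716, Mul(-1, Add(Mul(2, Pow(-103, 2)), Mul(-1, 21488)))) = Add(17716, Mul(-1, Add(Mul(2, 10609), -21488))) = Add(17716, Mul(-1, Add(21218, -21488))) = Add(17716, Mul(-1, -270)) = Add(17716, 270) = 17986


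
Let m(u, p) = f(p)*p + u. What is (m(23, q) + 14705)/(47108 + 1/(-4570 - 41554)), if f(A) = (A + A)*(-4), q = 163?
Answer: -9124434176/2172809391 ≈ -4.1994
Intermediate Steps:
f(A) = -8*A (f(A) = (2*A)*(-4) = -8*A)
m(u, p) = u - 8*p**2 (m(u, p) = (-8*p)*p + u = -8*p**2 + u = u - 8*p**2)
(m(23, q) + 14705)/(47108 + 1/(-4570 - 41554)) = ((23 - 8*163**2) + 14705)/(47108 + 1/(-4570 - 41554)) = ((23 - 8*26569) + 14705)/(47108 + 1/(-46124)) = ((23 - 212552) + 14705)/(47108 - 1/46124) = (-212529 + 14705)/(2172809391/46124) = -197824*46124/2172809391 = -9124434176/2172809391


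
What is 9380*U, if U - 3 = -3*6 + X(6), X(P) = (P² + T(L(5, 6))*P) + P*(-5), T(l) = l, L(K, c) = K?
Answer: 196980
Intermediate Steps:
X(P) = P² (X(P) = (P² + 5*P) + P*(-5) = (P² + 5*P) - 5*P = P²)
U = 21 (U = 3 + (-3*6 + 6²) = 3 + (-18 + 36) = 3 + 18 = 21)
9380*U = 9380*21 = 196980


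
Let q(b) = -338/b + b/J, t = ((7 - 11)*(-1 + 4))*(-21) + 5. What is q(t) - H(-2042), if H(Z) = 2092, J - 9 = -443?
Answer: -233550237/111538 ≈ -2093.9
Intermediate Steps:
t = 257 (t = -4*3*(-21) + 5 = -12*(-21) + 5 = 252 + 5 = 257)
J = -434 (J = 9 - 443 = -434)
q(b) = -338/b - b/434 (q(b) = -338/b + b/(-434) = -338/b + b*(-1/434) = -338/b - b/434)
q(t) - H(-2042) = (-338/257 - 1/434*257) - 1*2092 = (-338*1/257 - 257/434) - 2092 = (-338/257 - 257/434) - 2092 = -212741/111538 - 2092 = -233550237/111538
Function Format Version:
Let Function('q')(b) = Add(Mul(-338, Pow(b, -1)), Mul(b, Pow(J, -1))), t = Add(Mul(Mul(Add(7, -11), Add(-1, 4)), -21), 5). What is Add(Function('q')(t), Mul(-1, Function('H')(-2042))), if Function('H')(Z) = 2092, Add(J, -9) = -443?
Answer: Rational(-233550237, 111538) ≈ -2093.9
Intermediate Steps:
t = 257 (t = Add(Mul(Mul(-4, 3), -21), 5) = Add(Mul(-12, -21), 5) = Add(252, 5) = 257)
J = -434 (J = Add(9, -443) = -434)
Function('q')(b) = Add(Mul(-338, Pow(b, -1)), Mul(Rational(-1, 434), b)) (Function('q')(b) = Add(Mul(-338, Pow(b, -1)), Mul(b, Pow(-434, -1))) = Add(Mul(-338, Pow(b, -1)), Mul(b, Rational(-1, 434))) = Add(Mul(-338, Pow(b, -1)), Mul(Rational(-1, 434), b)))
Add(Function('q')(t), Mul(-1, Function('H')(-2042))) = Add(Add(Mul(-338, Pow(257, -1)), Mul(Rational(-1, 434), 257)), Mul(-1, 2092)) = Add(Add(Mul(-338, Rational(1, 257)), Rational(-257, 434)), -2092) = Add(Add(Rational(-338, 257), Rational(-257, 434)), -2092) = Add(Rational(-212741, 111538), -2092) = Rational(-233550237, 111538)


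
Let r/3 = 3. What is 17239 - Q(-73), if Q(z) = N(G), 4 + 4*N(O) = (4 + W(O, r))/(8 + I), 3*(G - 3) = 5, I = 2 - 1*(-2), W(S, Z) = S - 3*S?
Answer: 155161/9 ≈ 17240.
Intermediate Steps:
r = 9 (r = 3*3 = 9)
W(S, Z) = -2*S
I = 4 (I = 2 + 2 = 4)
G = 14/3 (G = 3 + (⅓)*5 = 3 + 5/3 = 14/3 ≈ 4.6667)
N(O) = -11/12 - O/24 (N(O) = -1 + ((4 - 2*O)/(8 + 4))/4 = -1 + ((4 - 2*O)/12)/4 = -1 + ((4 - 2*O)*(1/12))/4 = -1 + (⅓ - O/6)/4 = -1 + (1/12 - O/24) = -11/12 - O/24)
Q(z) = -10/9 (Q(z) = -11/12 - 1/24*14/3 = -11/12 - 7/36 = -10/9)
17239 - Q(-73) = 17239 - 1*(-10/9) = 17239 + 10/9 = 155161/9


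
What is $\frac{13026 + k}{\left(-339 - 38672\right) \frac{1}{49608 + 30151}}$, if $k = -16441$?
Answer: $\frac{272376985}{39011} \approx 6982.1$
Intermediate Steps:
$\frac{13026 + k}{\left(-339 - 38672\right) \frac{1}{49608 + 30151}} = \frac{13026 - 16441}{\left(-339 - 38672\right) \frac{1}{49608 + 30151}} = - \frac{3415}{\left(-39011\right) \frac{1}{79759}} = - \frac{3415}{- \frac{39011}{79759}} = \left(-3415\right) \left(- \frac{79759}{39011}\right) = \frac{272376985}{39011}$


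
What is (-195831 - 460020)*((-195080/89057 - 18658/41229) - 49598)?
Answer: 39814576429893545840/1223910351 ≈ 3.2531e+10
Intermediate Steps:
(-195831 - 460020)*((-195080/89057 - 18658/41229) - 49598) = -655851*((-195080*1/89057 - 18658*1/41229) - 49598) = -655851*((-195080/89057 - 18658/41229) - 49598) = -655851*(-9704578826/3671731053 - 49598) = -655851*(-182120221345520/3671731053) = 39814576429893545840/1223910351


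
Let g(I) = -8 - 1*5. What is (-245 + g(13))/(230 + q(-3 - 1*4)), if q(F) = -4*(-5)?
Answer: -129/125 ≈ -1.0320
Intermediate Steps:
q(F) = 20
g(I) = -13 (g(I) = -8 - 5 = -13)
(-245 + g(13))/(230 + q(-3 - 1*4)) = (-245 - 13)/(230 + 20) = -258/250 = -258*1/250 = -129/125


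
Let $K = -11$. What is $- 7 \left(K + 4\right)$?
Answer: $49$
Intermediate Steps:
$- 7 \left(K + 4\right) = - 7 \left(-11 + 4\right) = \left(-7\right) \left(-7\right) = 49$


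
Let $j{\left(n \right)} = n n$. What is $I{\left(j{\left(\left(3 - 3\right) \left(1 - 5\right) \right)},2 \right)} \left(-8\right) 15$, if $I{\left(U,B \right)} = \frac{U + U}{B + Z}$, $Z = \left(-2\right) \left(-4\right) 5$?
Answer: $0$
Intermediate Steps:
$Z = 40$ ($Z = 8 \cdot 5 = 40$)
$j{\left(n \right)} = n^{2}$
$I{\left(U,B \right)} = \frac{2 U}{40 + B}$ ($I{\left(U,B \right)} = \frac{U + U}{B + 40} = \frac{2 U}{40 + B}$)
$I{\left(j{\left(\left(3 - 3\right) \left(1 - 5\right) \right)},2 \right)} \left(-8\right) 15 = \frac{2 \left(\left(3 - 3\right) \left(1 - 5\right)\right)^{2}}{40 + 2} \left(-8\right) 15 = \frac{2 \left(0 \left(-4\right)\right)^{2}}{42} \left(-8\right) 15 = 2 \cdot 0^{2} \cdot \frac{1}{42} \left(-8\right) 15 = 2 \cdot 0 \cdot \frac{1}{42} \left(-8\right) 15 = 0 \left(-8\right) 15 = 0 \cdot 15 = 0$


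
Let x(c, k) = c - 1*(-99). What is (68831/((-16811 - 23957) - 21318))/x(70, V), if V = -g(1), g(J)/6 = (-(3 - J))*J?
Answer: -68831/10492534 ≈ -0.0065600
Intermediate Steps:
g(J) = 6*J*(-3 + J) (g(J) = 6*((-(3 - J))*J) = 6*((-3 + J)*J) = 6*(J*(-3 + J)) = 6*J*(-3 + J))
V = 12 (V = -6*(-3 + 1) = -6*(-2) = -1*(-12) = 12)
x(c, k) = 99 + c (x(c, k) = c + 99 = 99 + c)
(68831/((-16811 - 23957) - 21318))/x(70, V) = (68831/((-16811 - 23957) - 21318))/(99 + 70) = (68831/(-40768 - 21318))/169 = (68831/(-62086))*(1/169) = (68831*(-1/62086))*(1/169) = -68831/62086*1/169 = -68831/10492534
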